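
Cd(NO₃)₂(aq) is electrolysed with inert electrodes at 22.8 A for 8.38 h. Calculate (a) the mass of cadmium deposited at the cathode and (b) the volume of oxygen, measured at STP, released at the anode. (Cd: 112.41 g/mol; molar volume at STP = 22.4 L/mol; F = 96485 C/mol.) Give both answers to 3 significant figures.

Q = 22.8 × 30168 = 6.878×10^5 C; n(e⁻) = 6.878×10^5 / 96485 = 7.129 mol
Cathode: Cd²⁺ + 2e⁻ → Cd → n(Cd) = 7.129/2 = 3.565 mol → 401 g
Anode: 2H₂O → O₂ + 4H⁺ + 4e⁻ → n(O₂) = 7.129/4 = 1.782 mol → 39.9 L

401 g Cd; 39.9 L O₂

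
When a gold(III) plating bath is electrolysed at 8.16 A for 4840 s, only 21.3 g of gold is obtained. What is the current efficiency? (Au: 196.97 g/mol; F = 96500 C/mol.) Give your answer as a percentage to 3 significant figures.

79.3%

Q = 8.16 × 4840 = 39490 C
n(e⁻) = 39490 / 96500 = 0.4092 mol
Au³⁺ + 3e⁻ → Au, so theoretical n(Au) = 0.1364 mol → 26.87 g
Efficiency = 21.3 / 26.87 = 0.7927 = 79.3%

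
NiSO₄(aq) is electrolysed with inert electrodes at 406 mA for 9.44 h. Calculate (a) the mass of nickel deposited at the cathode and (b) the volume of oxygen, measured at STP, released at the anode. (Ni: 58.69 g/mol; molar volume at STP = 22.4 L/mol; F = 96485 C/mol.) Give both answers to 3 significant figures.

4.20 g Ni; 0.801 L O₂

Q = 0.406 × 33984 = 13800 C; n(e⁻) = 13800 / 96485 = 0.1430 mol
Cathode: Ni²⁺ + 2e⁻ → Ni → n(Ni) = 0.1430/2 = 0.07150 mol → 4.20 g
Anode: 2H₂O → O₂ + 4H⁺ + 4e⁻ → n(O₂) = 0.1430/4 = 0.03575 mol → 0.801 L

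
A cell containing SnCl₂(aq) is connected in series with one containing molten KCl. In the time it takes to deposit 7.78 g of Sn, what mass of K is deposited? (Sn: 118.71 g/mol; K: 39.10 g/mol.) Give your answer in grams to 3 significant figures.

5.13 g

n(Sn) = 7.78 / 118.71 = 0.06554 mol
Sn²⁺ + 2e⁻ → Sn, so n(e⁻) = 2 × 0.06554 = 0.1311 mol
In series, the same 0.1311 mol of electrons flows through the second cell.
K⁺ + e⁻ → K, so n(K) = 0.1311 mol
m(K) = 0.1311 × 39.10 = 5.13 g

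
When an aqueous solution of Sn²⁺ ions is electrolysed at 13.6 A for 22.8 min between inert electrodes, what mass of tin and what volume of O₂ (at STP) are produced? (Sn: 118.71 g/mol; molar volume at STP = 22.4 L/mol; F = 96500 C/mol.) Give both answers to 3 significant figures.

11.4 g Sn; 1.08 L O₂

Q = 13.6 × 1368 = 18600 C; n(e⁻) = 18600 / 96500 = 0.1927 mol
Cathode: Sn²⁺ + 2e⁻ → Sn → n(Sn) = 0.1927/2 = 0.09635 mol → 11.4 g
Anode: 2H₂O → O₂ + 4H⁺ + 4e⁻ → n(O₂) = 0.1927/4 = 0.04818 mol → 1.08 L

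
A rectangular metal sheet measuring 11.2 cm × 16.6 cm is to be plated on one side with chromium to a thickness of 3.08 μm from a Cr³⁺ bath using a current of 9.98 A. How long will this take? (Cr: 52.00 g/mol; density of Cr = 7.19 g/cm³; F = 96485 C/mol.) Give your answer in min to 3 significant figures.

3.83 min

Plated area = 11.2 × 16.6 = 185.9 cm²
Volume = 185.9 × 3.08×10⁻⁴ cm = 0.05726 cm³
m(Cr) = 0.05726 × 7.19 = 0.4117 g
n(Cr) = 0.4117 / 52.00 = 0.007917 mol; n(e⁻) = 3 × 0.007917 = 0.02375 mol
Q = 0.02375 × 96485 = 2292 C
t = 2292 / 9.98 = 229.7 s = 3.83 min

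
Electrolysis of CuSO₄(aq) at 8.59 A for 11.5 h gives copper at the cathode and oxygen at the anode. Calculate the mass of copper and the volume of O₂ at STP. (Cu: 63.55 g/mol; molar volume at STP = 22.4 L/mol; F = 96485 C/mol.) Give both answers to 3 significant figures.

117 g Cu; 20.6 L O₂

Q = 8.59 × 41400 = 3.556×10^5 C; n(e⁻) = 3.556×10^5 / 96485 = 3.686 mol
Cathode: Cu²⁺ + 2e⁻ → Cu → n(Cu) = 3.686/2 = 1.843 mol → 117 g
Anode: 2H₂O → O₂ + 4H⁺ + 4e⁻ → n(O₂) = 3.686/4 = 0.9215 mol → 20.6 L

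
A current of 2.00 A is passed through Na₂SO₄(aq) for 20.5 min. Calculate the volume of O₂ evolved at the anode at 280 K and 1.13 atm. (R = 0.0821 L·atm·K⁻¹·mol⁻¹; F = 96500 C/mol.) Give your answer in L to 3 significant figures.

0.130 L

Q = 2.00 A × 1230 s = 2460 C
n(e⁻) = 2460 / 96500 = 0.02549 mol
2H₂O → O₂ + 4H⁺ + 4e⁻, so n(O₂) = 0.02549 / 4 = 0.006373 mol
V = nRT/P = 0.006373 × 0.0821 × 280 / 1.13 = 0.1296 L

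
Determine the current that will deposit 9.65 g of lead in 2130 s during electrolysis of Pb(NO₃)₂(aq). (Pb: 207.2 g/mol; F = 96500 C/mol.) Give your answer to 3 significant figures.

n(Pb) = 9.65 / 207.2 = 0.04657 mol
Pb²⁺ + 2e⁻ → Pb, so n(e⁻) = 2 × 0.04657 = 0.09314 mol
Q = 0.09314 × 96500 = 8988 C
I = Q / t = 8988 / 2130 s = 4.22 A

4.22 A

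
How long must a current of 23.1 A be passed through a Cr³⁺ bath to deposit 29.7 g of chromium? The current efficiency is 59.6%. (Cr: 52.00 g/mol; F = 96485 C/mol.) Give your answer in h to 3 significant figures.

n(Cr) = 29.7 / 52.00 = 0.5712 mol
Cr³⁺ + 3e⁻ → Cr, so n(e⁻) = 3 × 0.5712 = 1.714 mol
Q = 1.714 × 96485 / 0.596 = 2.775×10^5 C
t = Q / I = 2.775×10^5 / 23.1 = 12010 s = 3.34 h

3.34 h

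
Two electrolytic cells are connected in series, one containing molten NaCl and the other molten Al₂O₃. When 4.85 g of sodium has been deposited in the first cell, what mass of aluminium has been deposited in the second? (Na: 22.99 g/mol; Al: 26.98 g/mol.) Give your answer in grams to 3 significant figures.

1.90 g

n(Na) = 4.85 / 22.99 = 0.2110 mol
Na⁺ + e⁻ → Na, so n(e⁻) = 0.2110 mol
Same current for the same time ⇒ same n(e⁻) = 0.2110 mol in both cells.
Al³⁺ + 3e⁻ → Al, so n(Al) = 0.2110 / 3 = 0.07033 mol
m(Al) = 0.07033 × 26.98 = 1.90 g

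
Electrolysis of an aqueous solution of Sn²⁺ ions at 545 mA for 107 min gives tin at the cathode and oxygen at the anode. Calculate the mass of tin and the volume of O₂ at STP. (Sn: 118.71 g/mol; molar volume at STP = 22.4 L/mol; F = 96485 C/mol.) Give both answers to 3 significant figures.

2.15 g Sn; 0.203 L O₂

Q = 0.545 × 6420 = 3499 C; n(e⁻) = 3499 / 96485 = 0.03626 mol
Cathode: Sn²⁺ + 2e⁻ → Sn → n(Sn) = 0.03626/2 = 0.01813 mol → 2.15 g
Anode: 2H₂O → O₂ + 4H⁺ + 4e⁻ → n(O₂) = 0.03626/4 = 0.009065 mol → 0.203 L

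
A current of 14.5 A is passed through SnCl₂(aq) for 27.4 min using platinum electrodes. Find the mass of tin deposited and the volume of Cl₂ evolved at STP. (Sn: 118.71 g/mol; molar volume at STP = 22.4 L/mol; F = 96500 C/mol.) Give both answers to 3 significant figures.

Q = 14.5 × 1644 = 23840 C; n(e⁻) = 23840 / 96500 = 0.2470 mol
Cathode: Sn²⁺ + 2e⁻ → Sn → n(Sn) = 0.2470/2 = 0.1235 mol → 14.7 g
Anode: 2Cl⁻ → Cl₂ + 2e⁻ → n(Cl₂) = 0.2470/2 = 0.1235 mol → 2.77 L

14.7 g Sn; 2.77 L Cl₂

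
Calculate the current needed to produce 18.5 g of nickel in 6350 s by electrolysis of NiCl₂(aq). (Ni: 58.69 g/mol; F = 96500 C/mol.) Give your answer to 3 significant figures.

9.58 A

n(Ni) = 18.5 / 58.69 = 0.3152 mol
Ni²⁺ + 2e⁻ → Ni, so n(e⁻) = 2 × 0.3152 = 0.6304 mol
Q = 0.6304 × 96500 = 60830 C
I = Q / t = 60830 / 6350 s = 9.58 A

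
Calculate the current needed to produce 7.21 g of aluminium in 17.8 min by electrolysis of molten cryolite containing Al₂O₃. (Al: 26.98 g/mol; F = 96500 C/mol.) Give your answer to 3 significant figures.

72.4 A

n(Al) = 7.21 / 26.98 = 0.2672 mol
Al³⁺ + 3e⁻ → Al, so n(e⁻) = 3 × 0.2672 = 0.8016 mol
Q = 0.8016 × 96500 = 77350 C
I = Q / t = 77350 / 1068 s = 72.4 A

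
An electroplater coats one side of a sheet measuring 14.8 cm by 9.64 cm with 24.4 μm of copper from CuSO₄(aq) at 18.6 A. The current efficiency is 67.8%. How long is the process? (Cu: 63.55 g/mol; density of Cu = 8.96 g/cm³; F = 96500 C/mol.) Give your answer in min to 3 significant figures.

12.5 min

Plated area = 14.8 × 9.64 = 142.7 cm²
Volume = 142.7 × 24.4×10⁻⁴ cm = 0.3482 cm³
m(Cu) = 0.3482 × 8.96 = 3.120 g
n(Cu) = 3.120 / 63.55 = 0.04910 mol; n(e⁻) = 2 × 0.04910 = 0.09820 mol
Q = 0.09820 × 96500 / 0.678 = 13980 C
t = 13980 / 18.6 = 751.6 s = 12.5 min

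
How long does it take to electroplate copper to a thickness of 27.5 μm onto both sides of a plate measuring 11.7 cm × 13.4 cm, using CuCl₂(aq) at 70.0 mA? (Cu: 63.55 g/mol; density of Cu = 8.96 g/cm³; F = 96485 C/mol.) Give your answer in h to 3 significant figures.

93.1 h

Plated area = 2 × 11.7 × 13.4 = 313.6 cm²
Volume = 313.6 × 27.5×10⁻⁴ cm = 0.8624 cm³
m(Cu) = 0.8624 × 8.96 = 7.727 g
n(Cu) = 7.727 / 63.55 = 0.1216 mol; n(e⁻) = 2 × 0.1216 = 0.2432 mol
Q = 0.2432 × 96485 = 23470 C
t = 23470 / 0.0700 = 3.353×10^5 s = 93.1 h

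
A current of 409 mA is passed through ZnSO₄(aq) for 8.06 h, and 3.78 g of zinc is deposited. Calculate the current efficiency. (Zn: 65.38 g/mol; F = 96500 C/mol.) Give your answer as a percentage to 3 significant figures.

Q = 0.409 × 29016 = 11870 C
n(e⁻) = 11870 / 96500 = 0.1230 mol
Zn²⁺ + 2e⁻ → Zn, so theoretical n(Zn) = 0.06150 mol → 4.021 g
Efficiency = 3.78 / 4.021 = 0.9401 = 94.0%

94.0%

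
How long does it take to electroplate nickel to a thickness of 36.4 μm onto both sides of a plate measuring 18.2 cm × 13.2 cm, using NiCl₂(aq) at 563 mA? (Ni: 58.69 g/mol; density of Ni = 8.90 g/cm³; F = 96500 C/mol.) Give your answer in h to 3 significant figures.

Plated area = 2 × 18.2 × 13.2 = 480.5 cm²
Volume = 480.5 × 36.4×10⁻⁴ cm = 1.749 cm³
m(Ni) = 1.749 × 8.90 = 15.57 g
n(Ni) = 15.57 / 58.69 = 0.2653 mol; n(e⁻) = 2 × 0.2653 = 0.5306 mol
Q = 0.5306 × 96500 = 51200 C
t = 51200 / 0.563 = 90940 s = 25.3 h

25.3 h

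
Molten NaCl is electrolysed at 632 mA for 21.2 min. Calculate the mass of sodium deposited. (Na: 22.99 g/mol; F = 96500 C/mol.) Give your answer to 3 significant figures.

0.192 g

Charge passed = 0.632 × 1272 = 803.9 C
n(e⁻) = Q/F = 803.9/96500 = 0.008331 mol
Na⁺ + e⁻ → Na, so n(Na) = 0.008331 mol
m = 0.008331 × 22.99 = 0.192 g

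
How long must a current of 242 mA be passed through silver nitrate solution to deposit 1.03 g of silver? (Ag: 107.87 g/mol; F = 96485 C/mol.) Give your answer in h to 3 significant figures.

1.06 h

n(Ag) = 1.03 / 107.87 = 0.009549 mol
Ag⁺ + e⁻ → Ag, so n(e⁻) = 0.009549 mol
Q = 0.009549 × 96485 = 921.3 C
t = Q / I = 921.3 / 0.242 = 3807 s = 1.06 h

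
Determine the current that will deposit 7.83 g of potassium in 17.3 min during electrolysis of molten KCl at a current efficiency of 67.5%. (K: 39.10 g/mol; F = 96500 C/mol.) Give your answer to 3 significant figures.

n(K) = 7.83 / 39.10 = 0.2003 mol
K⁺ + e⁻ → K, so n(e⁻) = 0.2003 mol
Q = 0.2003 × 96500 / 0.675 = 28640 C
I = Q / t = 28640 / 1038 s = 27.6 A

27.6 A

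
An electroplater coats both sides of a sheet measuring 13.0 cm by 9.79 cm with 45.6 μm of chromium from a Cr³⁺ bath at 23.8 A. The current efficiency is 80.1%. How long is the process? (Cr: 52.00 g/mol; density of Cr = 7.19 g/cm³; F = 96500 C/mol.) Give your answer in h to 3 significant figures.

0.677 h

Plated area = 2 × 13.0 × 9.79 = 254.5 cm²
Volume = 254.5 × 45.6×10⁻⁴ cm = 1.161 cm³
m(Cr) = 1.161 × 7.19 = 8.348 g
n(Cr) = 8.348 / 52.00 = 0.1605 mol; n(e⁻) = 3 × 0.1605 = 0.4815 mol
Q = 0.4815 × 96500 / 0.801 = 58010 C
t = 58010 / 23.8 = 2437 s = 0.677 h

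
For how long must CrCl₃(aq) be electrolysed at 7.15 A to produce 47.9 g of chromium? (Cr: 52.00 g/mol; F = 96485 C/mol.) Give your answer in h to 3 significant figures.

n(Cr) = 47.9 / 52.00 = 0.9212 mol
Cr³⁺ + 3e⁻ → Cr, so n(e⁻) = 3 × 0.9212 = 2.764 mol
Q = 2.764 × 96485 = 2.667×10^5 C
t = Q / I = 2.667×10^5 / 7.15 = 37300 s = 10.4 h

10.4 h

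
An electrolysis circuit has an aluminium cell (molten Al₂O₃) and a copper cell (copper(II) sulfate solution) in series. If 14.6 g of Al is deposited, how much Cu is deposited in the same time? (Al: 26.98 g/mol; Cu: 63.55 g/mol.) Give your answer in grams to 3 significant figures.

51.6 g

n(Al) = 14.6 / 26.98 = 0.5411 mol
Al³⁺ + 3e⁻ → Al, so n(e⁻) = 3 × 0.5411 = 1.623 mol
In series, the same 1.623 mol of electrons flows through the second cell.
Cu²⁺ + 2e⁻ → Cu, so n(Cu) = 1.623 / 2 = 0.8115 mol
m(Cu) = 0.8115 × 63.55 = 51.6 g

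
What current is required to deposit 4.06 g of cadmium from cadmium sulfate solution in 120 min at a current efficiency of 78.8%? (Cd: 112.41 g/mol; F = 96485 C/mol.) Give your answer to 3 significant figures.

1.23 A

n(Cd) = 4.06 / 112.41 = 0.03612 mol
Cd²⁺ + 2e⁻ → Cd, so n(e⁻) = 2 × 0.03612 = 0.07224 mol
Q = 0.07224 × 96485 / 0.788 = 8845 C
I = Q / t = 8845 / 7200 s = 1.23 A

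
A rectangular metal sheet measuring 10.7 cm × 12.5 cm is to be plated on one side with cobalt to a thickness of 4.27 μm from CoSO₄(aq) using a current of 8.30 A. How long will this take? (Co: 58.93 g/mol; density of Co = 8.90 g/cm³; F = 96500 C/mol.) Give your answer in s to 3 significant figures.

201 s

Plated area = 10.7 × 12.5 = 133.8 cm²
Volume = 133.8 × 4.27×10⁻⁴ cm = 0.05713 cm³
m(Co) = 0.05713 × 8.90 = 0.5085 g
n(Co) = 0.5085 / 58.93 = 0.008629 mol; n(e⁻) = 2 × 0.008629 = 0.01726 mol
Q = 0.01726 × 96500 = 1666 C
t = 1666 / 8.30 = 200.7 s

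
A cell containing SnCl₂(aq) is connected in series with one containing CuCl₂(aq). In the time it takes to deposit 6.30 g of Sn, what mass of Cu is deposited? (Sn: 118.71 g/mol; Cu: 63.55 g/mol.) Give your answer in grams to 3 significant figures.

n(Sn) = 6.30 / 118.71 = 0.05307 mol
Sn²⁺ + 2e⁻ → Sn, so n(e⁻) = 2 × 0.05307 = 0.1061 mol
In series, the same 0.1061 mol of electrons flows through the second cell.
Cu²⁺ + 2e⁻ → Cu, so n(Cu) = 0.1061 / 2 = 0.05305 mol
m(Cu) = 0.05305 × 63.55 = 3.37 g

3.37 g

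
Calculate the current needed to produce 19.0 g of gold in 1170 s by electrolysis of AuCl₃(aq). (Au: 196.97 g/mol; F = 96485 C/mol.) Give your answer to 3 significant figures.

23.9 A

n(Au) = 19.0 / 196.97 = 0.09646 mol
Au³⁺ + 3e⁻ → Au, so n(e⁻) = 3 × 0.09646 = 0.2894 mol
Q = 0.2894 × 96485 = 27920 C
I = Q / t = 27920 / 1170 s = 23.9 A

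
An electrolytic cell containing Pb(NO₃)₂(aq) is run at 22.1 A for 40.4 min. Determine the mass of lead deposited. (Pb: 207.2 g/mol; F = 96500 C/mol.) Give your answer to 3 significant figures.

Charge passed = 22.1 × 2424 = 53570 C
n(e⁻) = 53570 / 96500 = 0.5551 mol
Pb²⁺ + 2e⁻ → Pb, so n(Pb) = 0.5551 / 2 = 0.2776 mol
m = 0.2776 × 207.2 = 57.5 g

57.5 g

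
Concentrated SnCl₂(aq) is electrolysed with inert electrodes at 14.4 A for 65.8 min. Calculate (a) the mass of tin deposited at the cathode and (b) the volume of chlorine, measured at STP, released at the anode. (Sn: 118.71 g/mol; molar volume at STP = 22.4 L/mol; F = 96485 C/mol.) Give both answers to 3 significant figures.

Q = 14.4 × 3948 = 56850 C; n(e⁻) = 56850 / 96485 = 0.5892 mol
Cathode: Sn²⁺ + 2e⁻ → Sn → n(Sn) = 0.5892/2 = 0.2946 mol → 35.0 g
Anode: 2Cl⁻ → Cl₂ + 2e⁻ → n(Cl₂) = 0.5892/2 = 0.2946 mol → 6.60 L

35.0 g Sn; 6.60 L Cl₂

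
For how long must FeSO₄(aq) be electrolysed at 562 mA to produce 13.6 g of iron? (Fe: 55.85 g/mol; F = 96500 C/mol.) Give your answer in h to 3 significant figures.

23.2 h

n(Fe) = 13.6 / 55.85 = 0.2435 mol
Fe²⁺ + 2e⁻ → Fe, so n(e⁻) = 2 × 0.2435 = 0.4870 mol
Q = 0.4870 × 96500 = 47000 C
t = Q / I = 47000 / 0.562 = 83630 s = 23.2 h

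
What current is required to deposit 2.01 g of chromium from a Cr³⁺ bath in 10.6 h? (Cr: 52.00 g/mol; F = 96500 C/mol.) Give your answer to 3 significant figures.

n(Cr) = 2.01 / 52.00 = 0.03865 mol
Cr³⁺ + 3e⁻ → Cr, so n(e⁻) = 3 × 0.03865 = 0.1160 mol
Q = 0.1160 × 96500 = 11190 C
I = Q / t = 11190 / 38160 s = 0.293 A

0.293 A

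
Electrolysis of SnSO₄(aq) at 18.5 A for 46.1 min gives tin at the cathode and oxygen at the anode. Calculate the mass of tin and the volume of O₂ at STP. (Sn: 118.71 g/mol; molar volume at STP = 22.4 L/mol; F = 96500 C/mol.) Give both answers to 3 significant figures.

31.5 g Sn; 2.97 L O₂

Q = 18.5 × 2766 = 51170 C; n(e⁻) = 51170 / 96500 = 0.5303 mol
Cathode: Sn²⁺ + 2e⁻ → Sn → n(Sn) = 0.5303/2 = 0.2652 mol → 31.5 g
Anode: 2H₂O → O₂ + 4H⁺ + 4e⁻ → n(O₂) = 0.5303/4 = 0.1326 mol → 2.97 L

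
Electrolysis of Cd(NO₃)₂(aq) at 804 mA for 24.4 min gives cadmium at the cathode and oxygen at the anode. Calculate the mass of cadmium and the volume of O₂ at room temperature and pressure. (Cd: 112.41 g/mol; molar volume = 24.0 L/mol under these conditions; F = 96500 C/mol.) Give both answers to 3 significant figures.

Q = 0.804 × 1464 = 1177 C; n(e⁻) = 1177 / 96500 = 0.01220 mol
Cathode: Cd²⁺ + 2e⁻ → Cd → n(Cd) = 0.01220/2 = 0.006100 mol → 0.686 g
Anode: 2H₂O → O₂ + 4H⁺ + 4e⁻ → n(O₂) = 0.01220/4 = 0.003050 mol → 0.0732 L

0.686 g Cd; 0.0732 L O₂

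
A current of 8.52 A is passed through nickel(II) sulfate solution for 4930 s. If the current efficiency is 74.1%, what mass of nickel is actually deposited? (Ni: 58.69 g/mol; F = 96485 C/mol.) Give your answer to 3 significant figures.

Q = 8.52 × 4930 = 42000 C
n(e⁻) = 42000 / 96485 = 0.4353 mol
Ni²⁺ + 2e⁻ → Ni, so theoretical m(Ni) = 0.2177 × 58.69 = 12.78 g
Actual mass = 74.1% × 12.78 = 9.47 g

9.47 g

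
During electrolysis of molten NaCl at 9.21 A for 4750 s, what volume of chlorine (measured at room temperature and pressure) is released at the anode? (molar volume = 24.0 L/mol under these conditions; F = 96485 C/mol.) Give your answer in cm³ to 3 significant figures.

5440 cm³

Q = It = 9.21 × 4750 = 43750 C
Moles of electrons = 43750 / 96485 = 0.4534 mol
2Cl⁻ → Cl₂ + 2e⁻, so n(Cl₂) = 0.4534 / 2 = 0.2267 mol
V = 0.2267 × 24.0 = 5.441 L
= 5440 cm³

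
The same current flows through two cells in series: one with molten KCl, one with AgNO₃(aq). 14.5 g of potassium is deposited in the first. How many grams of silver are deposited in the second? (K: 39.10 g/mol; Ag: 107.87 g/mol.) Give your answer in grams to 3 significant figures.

40.0 g

n(K) = 14.5 / 39.10 = 0.3708 mol
K⁺ + e⁻ → K, so n(e⁻) = 0.3708 mol
In series, the same 0.3708 mol of electrons flows through the second cell.
Ag⁺ + e⁻ → Ag, so n(Ag) = 0.3708 mol
m(Ag) = 0.3708 × 107.87 = 40.0 g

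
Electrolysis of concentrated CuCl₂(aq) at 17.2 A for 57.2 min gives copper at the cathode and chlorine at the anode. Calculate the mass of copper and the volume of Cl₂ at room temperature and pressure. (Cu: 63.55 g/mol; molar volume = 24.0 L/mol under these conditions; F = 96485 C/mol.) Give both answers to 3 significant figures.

Q = 17.2 × 3432 = 59030 C; n(e⁻) = 59030 / 96485 = 0.6118 mol
Cathode: Cu²⁺ + 2e⁻ → Cu → n(Cu) = 0.6118/2 = 0.3059 mol → 19.4 g
Anode: 2Cl⁻ → Cl₂ + 2e⁻ → n(Cl₂) = 0.6118/2 = 0.3059 mol → 7.34 L

19.4 g Cu; 7.34 L Cl₂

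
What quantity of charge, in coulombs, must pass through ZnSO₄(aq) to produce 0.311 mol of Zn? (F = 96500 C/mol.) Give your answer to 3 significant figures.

60000 C

Zn²⁺ + 2e⁻ → Zn, so n(e⁻) = 2 × 0.311 = 0.6220 mol
Q = 0.6220 × 96500 = 60020 C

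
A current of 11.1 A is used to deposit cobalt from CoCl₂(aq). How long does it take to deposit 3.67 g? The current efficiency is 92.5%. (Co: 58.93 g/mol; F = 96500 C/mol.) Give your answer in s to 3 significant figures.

1170 s

n(Co) = 3.67 / 58.93 = 0.06228 mol
Co²⁺ + 2e⁻ → Co, so n(e⁻) = 2 × 0.06228 = 0.1246 mol
Q = 0.1246 × 96500 / 0.925 = 13000 C
t = Q / I = 13000 / 11.1 = 1171 s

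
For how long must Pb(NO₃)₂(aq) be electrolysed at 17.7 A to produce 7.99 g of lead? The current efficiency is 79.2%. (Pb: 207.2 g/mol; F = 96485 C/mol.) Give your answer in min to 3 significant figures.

8.85 min

n(Pb) = 7.99 / 207.2 = 0.03856 mol
Pb²⁺ + 2e⁻ → Pb, so n(e⁻) = 2 × 0.03856 = 0.07712 mol
Q = 0.07712 × 96485 / 0.792 = 9395 C
t = Q / I = 9395 / 17.7 = 530.8 s = 8.85 min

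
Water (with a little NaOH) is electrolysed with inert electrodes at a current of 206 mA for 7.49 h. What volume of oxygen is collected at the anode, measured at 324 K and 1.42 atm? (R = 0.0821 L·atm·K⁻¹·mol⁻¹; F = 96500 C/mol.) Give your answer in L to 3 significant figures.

0.270 L

Q = It = 0.206 × 26964 = 5555 C
Moles of electrons = 5555 / 96500 = 0.05756 mol
2H₂O → O₂ + 4H⁺ + 4e⁻, so n(O₂) = 0.05756 / 4 = 0.01439 mol
V = nRT/P = 0.01439 × 0.0821 × 324 / 1.42 = 0.2696 L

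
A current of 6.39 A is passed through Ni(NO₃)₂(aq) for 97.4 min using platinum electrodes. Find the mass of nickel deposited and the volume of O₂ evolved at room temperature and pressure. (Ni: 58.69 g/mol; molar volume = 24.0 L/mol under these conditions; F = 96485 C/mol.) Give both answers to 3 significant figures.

Q = 6.39 × 5844 = 37340 C; n(e⁻) = 37340 / 96485 = 0.3870 mol
Cathode: Ni²⁺ + 2e⁻ → Ni → n(Ni) = 0.3870/2 = 0.1935 mol → 11.4 g
Anode: 2H₂O → O₂ + 4H⁺ + 4e⁻ → n(O₂) = 0.3870/4 = 0.09675 mol → 2.32 L

11.4 g Ni; 2.32 L O₂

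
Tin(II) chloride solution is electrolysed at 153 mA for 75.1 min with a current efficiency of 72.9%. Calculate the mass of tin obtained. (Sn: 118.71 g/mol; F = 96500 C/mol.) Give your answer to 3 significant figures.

0.309 g

Q = 0.153 × 4506 = 689.4 C
n(e⁻) = 689.4 / 96500 = 0.007144 mol
Sn²⁺ + 2e⁻ → Sn, so theoretical m(Sn) = 0.003572 × 118.71 = 0.4240 g
Actual mass = 72.9% × 0.4240 = 0.309 g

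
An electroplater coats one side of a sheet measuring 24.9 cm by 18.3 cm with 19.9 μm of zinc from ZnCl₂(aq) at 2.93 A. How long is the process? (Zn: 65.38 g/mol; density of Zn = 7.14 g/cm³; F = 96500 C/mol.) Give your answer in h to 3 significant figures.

Plated area = 24.9 × 18.3 = 455.7 cm²
Volume = 455.7 × 19.9×10⁻⁴ cm = 0.9068 cm³
m(Zn) = 0.9068 × 7.14 = 6.475 g
n(Zn) = 6.475 / 65.38 = 0.09904 mol; n(e⁻) = 2 × 0.09904 = 0.1981 mol
Q = 0.1981 × 96500 = 19120 C
t = 19120 / 2.93 = 6526 s = 1.81 h

1.81 h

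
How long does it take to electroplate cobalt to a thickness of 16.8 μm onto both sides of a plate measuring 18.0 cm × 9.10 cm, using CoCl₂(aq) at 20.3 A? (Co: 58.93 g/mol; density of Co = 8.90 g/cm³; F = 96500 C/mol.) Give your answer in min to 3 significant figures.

13.2 min

Plated area = 2 × 18.0 × 9.10 = 327.6 cm²
Volume = 327.6 × 16.8×10⁻⁴ cm = 0.5504 cm³
m(Co) = 0.5504 × 8.90 = 4.899 g
n(Co) = 4.899 / 58.93 = 0.08313 mol; n(e⁻) = 2 × 0.08313 = 0.1663 mol
Q = 0.1663 × 96500 = 16050 C
t = 16050 / 20.3 = 790.6 s = 13.2 min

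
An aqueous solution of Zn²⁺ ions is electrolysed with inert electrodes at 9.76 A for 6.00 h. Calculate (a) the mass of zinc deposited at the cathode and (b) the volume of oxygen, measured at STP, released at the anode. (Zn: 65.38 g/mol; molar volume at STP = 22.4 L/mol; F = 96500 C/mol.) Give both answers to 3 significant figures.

71.4 g Zn; 12.2 L O₂

Q = 9.76 × 21600 = 2.108×10^5 C; n(e⁻) = 2.108×10^5 / 96500 = 2.184 mol
Cathode: Zn²⁺ + 2e⁻ → Zn → n(Zn) = 2.184/2 = 1.092 mol → 71.4 g
Anode: 2H₂O → O₂ + 4H⁺ + 4e⁻ → n(O₂) = 2.184/4 = 0.5460 mol → 12.2 L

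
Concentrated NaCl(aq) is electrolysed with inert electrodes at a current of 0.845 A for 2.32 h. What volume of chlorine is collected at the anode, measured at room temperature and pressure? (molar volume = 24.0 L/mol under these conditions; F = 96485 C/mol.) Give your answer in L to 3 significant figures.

Q = 0.845 A × 8352 s = 7057 C
n(e⁻) = 7057 / 96485 = 0.07314 mol
2Cl⁻ → Cl₂ + 2e⁻, so n(Cl₂) = 0.07314 / 2 = 0.03657 mol
V = 0.03657 × 24.0 = 0.8777 L

0.878 L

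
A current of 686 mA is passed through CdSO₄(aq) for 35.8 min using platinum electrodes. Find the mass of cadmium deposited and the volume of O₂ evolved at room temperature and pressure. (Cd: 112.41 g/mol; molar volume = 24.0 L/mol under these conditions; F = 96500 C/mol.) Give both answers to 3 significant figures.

Q = 0.686 × 2148 = 1474 C; n(e⁻) = 1474 / 96500 = 0.01527 mol
Cathode: Cd²⁺ + 2e⁻ → Cd → n(Cd) = 0.01527/2 = 0.007635 mol → 0.858 g
Anode: 2H₂O → O₂ + 4H⁺ + 4e⁻ → n(O₂) = 0.01527/4 = 0.003818 mol → 0.0916 L

0.858 g Cd; 0.0916 L O₂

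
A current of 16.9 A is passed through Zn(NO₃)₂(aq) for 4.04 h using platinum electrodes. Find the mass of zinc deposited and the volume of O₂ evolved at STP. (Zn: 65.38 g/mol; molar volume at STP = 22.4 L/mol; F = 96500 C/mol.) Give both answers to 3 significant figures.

83.3 g Zn; 14.3 L O₂

Q = 16.9 × 14544 = 2.458×10^5 C; n(e⁻) = 2.458×10^5 / 96500 = 2.547 mol
Cathode: Zn²⁺ + 2e⁻ → Zn → n(Zn) = 2.547/2 = 1.274 mol → 83.3 g
Anode: 2H₂O → O₂ + 4H⁺ + 4e⁻ → n(O₂) = 2.547/4 = 0.6368 mol → 14.3 L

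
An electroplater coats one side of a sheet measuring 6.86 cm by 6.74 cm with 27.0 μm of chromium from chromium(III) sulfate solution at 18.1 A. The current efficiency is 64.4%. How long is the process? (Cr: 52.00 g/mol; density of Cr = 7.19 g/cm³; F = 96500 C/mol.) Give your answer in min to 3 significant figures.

7.15 min

Plated area = 6.86 × 6.74 = 46.24 cm²
Volume = 46.24 × 27.0×10⁻⁴ cm = 0.1248 cm³
m(Cr) = 0.1248 × 7.19 = 0.8973 g
n(Cr) = 0.8973 / 52.00 = 0.01726 mol; n(e⁻) = 3 × 0.01726 = 0.05178 mol
Q = 0.05178 × 96500 / 0.644 = 7759 C
t = 7759 / 18.1 = 428.7 s = 7.15 min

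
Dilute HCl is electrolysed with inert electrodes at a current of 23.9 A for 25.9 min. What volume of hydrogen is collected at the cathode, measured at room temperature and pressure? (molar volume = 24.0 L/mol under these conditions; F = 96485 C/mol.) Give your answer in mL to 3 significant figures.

4620 mL

Q = 23.9 A × 1554 s = 37140 C
n(e⁻) = Q/F = 37140/96485 = 0.3849 mol
2H⁺ + 2e⁻ → H₂, so n(H₂) = 0.3849 / 2 = 0.1925 mol
V = 0.1925 × 24.0 = 4.620 L
= 4620 mL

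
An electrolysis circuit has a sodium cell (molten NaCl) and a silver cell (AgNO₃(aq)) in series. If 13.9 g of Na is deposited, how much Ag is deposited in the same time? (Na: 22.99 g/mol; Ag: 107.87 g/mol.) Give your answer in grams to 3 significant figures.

n(Na) = 13.9 / 22.99 = 0.6046 mol
Na⁺ + e⁻ → Na, so n(e⁻) = 0.6046 mol
The cells are in series, so the same charge (and hence the same n(e⁻) = 0.6046 mol) passes through both.
Ag⁺ + e⁻ → Ag, so n(Ag) = 0.6046 mol
m(Ag) = 0.6046 × 107.87 = 65.2 g

65.2 g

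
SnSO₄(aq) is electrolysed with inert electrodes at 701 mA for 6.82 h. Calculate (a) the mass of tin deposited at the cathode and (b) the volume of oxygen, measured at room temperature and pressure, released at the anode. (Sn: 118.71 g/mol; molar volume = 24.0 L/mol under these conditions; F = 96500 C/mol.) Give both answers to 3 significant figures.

10.6 g Sn; 1.07 L O₂

Q = 0.701 × 24552 = 17210 C; n(e⁻) = 17210 / 96500 = 0.1783 mol
Cathode: Sn²⁺ + 2e⁻ → Sn → n(Sn) = 0.1783/2 = 0.08915 mol → 10.6 g
Anode: 2H₂O → O₂ + 4H⁺ + 4e⁻ → n(O₂) = 0.1783/4 = 0.04458 mol → 1.07 L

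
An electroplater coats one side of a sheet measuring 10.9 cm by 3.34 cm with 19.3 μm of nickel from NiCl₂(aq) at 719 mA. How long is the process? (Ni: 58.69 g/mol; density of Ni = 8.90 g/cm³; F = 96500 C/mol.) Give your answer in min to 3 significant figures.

Plated area = 10.9 × 3.34 = 36.41 cm²
Volume = 36.41 × 19.3×10⁻⁴ cm = 0.07027 cm³
m(Ni) = 0.07027 × 8.90 = 0.6254 g
n(Ni) = 0.6254 / 58.69 = 0.01066 mol; n(e⁻) = 2 × 0.01066 = 0.02132 mol
Q = 0.02132 × 96500 = 2057 C
t = 2057 / 0.719 = 2861 s = 47.7 min

47.7 min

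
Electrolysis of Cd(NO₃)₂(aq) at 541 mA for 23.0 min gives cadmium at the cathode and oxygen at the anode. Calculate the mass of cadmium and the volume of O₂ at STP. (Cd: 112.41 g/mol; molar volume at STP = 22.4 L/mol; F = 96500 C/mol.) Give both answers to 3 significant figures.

Q = 0.541 × 1380 = 746.6 C; n(e⁻) = 746.6 / 96500 = 0.007737 mol
Cathode: Cd²⁺ + 2e⁻ → Cd → n(Cd) = 0.007737/2 = 0.003869 mol → 0.435 g
Anode: 2H₂O → O₂ + 4H⁺ + 4e⁻ → n(O₂) = 0.007737/4 = 0.001934 mol → 0.0433 L

0.435 g Cd; 0.0433 L O₂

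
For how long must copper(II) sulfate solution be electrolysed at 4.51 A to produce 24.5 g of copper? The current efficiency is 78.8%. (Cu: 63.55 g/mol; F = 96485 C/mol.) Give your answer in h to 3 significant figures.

5.81 h

n(Cu) = 24.5 / 63.55 = 0.3855 mol
Cu²⁺ + 2e⁻ → Cu, so n(e⁻) = 2 × 0.3855 = 0.7710 mol
Q = 0.7710 × 96485 / 0.788 = 94400 C
t = Q / I = 94400 / 4.51 = 20930 s = 5.81 h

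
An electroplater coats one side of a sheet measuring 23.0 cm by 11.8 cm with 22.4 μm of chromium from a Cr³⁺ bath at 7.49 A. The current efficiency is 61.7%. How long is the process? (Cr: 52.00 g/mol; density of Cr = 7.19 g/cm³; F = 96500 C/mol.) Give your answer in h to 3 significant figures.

1.46 h

Plated area = 23.0 × 11.8 = 271.4 cm²
Volume = 271.4 × 22.4×10⁻⁴ cm = 0.6079 cm³
m(Cr) = 0.6079 × 7.19 = 4.371 g
n(Cr) = 4.371 / 52.00 = 0.08406 mol; n(e⁻) = 3 × 0.08406 = 0.2522 mol
Q = 0.2522 × 96500 / 0.617 = 39440 C
t = 39440 / 7.49 = 5266 s = 1.46 h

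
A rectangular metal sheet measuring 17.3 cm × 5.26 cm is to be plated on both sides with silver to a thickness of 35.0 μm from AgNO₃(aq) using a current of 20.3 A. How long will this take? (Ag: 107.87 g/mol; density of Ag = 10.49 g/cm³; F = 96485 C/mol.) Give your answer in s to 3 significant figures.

294 s

Plated area = 2 × 17.3 × 5.26 = 182.0 cm²
Volume = 182.0 × 35.0×10⁻⁴ cm = 0.6370 cm³
m(Ag) = 0.6370 × 10.49 = 6.682 g
n(Ag) = 6.682 / 107.87 = 0.06194 mol; n(e⁻) = 0.06194 mol
Q = 0.06194 × 96485 = 5976 C
t = 5976 / 20.3 = 294.4 s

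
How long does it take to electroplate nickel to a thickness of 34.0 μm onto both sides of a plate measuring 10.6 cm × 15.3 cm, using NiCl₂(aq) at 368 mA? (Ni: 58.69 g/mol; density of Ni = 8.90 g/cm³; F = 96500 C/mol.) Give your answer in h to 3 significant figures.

24.4 h

Plated area = 2 × 10.6 × 15.3 = 324.4 cm²
Volume = 324.4 × 34.0×10⁻⁴ cm = 1.103 cm³
m(Ni) = 1.103 × 8.90 = 9.817 g
n(Ni) = 9.817 / 58.69 = 0.1673 mol; n(e⁻) = 2 × 0.1673 = 0.3346 mol
Q = 0.3346 × 96500 = 32290 C
t = 32290 / 0.368 = 87740 s = 24.4 h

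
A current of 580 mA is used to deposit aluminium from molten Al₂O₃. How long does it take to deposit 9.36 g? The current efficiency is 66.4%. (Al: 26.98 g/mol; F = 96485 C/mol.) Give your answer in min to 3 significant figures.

n(Al) = 9.36 / 26.98 = 0.3469 mol
Al³⁺ + 3e⁻ → Al, so n(e⁻) = 3 × 0.3469 = 1.041 mol
Q = 1.041 × 96485 / 0.664 = 1.513×10^5 C
t = Q / I = 1.513×10^5 / 0.580 = 2.609×10^5 s = 4350 min

4350 min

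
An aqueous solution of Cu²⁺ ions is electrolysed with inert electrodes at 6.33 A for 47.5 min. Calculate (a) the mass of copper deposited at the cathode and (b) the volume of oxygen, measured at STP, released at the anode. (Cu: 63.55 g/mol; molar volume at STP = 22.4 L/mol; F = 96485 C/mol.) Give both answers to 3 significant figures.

Q = 6.33 × 2850 = 18040 C; n(e⁻) = 18040 / 96485 = 0.1870 mol
Cathode: Cu²⁺ + 2e⁻ → Cu → n(Cu) = 0.1870/2 = 0.09350 mol → 5.94 g
Anode: 2H₂O → O₂ + 4H⁺ + 4e⁻ → n(O₂) = 0.1870/4 = 0.04675 mol → 1.05 L

5.94 g Cu; 1.05 L O₂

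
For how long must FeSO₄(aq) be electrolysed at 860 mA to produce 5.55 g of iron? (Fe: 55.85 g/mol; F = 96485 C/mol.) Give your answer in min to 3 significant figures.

n(Fe) = 5.55 / 55.85 = 0.09937 mol
Fe²⁺ + 2e⁻ → Fe, so n(e⁻) = 2 × 0.09937 = 0.1987 mol
Q = 0.1987 × 96485 = 19170 C
t = Q / I = 19170 / 0.860 = 22290 s = 372 min

372 min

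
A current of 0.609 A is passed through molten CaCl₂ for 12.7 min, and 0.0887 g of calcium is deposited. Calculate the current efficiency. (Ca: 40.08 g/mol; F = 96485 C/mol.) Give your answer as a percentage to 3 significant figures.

Q = 0.609 × 762 = 464.1 C
n(e⁻) = 464.1 / 96485 = 0.004810 mol
Ca²⁺ + 2e⁻ → Ca, so theoretical n(Ca) = 0.002405 mol → 0.09639 g
Efficiency = 0.0887 / 0.09639 = 0.9202 = 92.0%

92.0%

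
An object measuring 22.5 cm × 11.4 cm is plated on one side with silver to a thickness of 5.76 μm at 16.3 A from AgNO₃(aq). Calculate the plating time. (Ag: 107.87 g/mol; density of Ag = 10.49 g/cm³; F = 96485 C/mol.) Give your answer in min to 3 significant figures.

1.42 min

Plated area = 22.5 × 11.4 = 256.5 cm²
Volume = 256.5 × 5.76×10⁻⁴ cm = 0.1477 cm³
m(Ag) = 0.1477 × 10.49 = 1.549 g
n(Ag) = 1.549 / 107.87 = 0.01436 mol; n(e⁻) = 0.01436 mol
Q = 0.01436 × 96485 = 1386 C
t = 1386 / 16.3 = 85.03 s = 1.42 min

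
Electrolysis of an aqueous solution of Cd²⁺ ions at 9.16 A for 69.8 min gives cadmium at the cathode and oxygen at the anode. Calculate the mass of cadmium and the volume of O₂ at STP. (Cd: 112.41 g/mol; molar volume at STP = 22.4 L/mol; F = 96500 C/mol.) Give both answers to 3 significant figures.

Q = 9.16 × 4188 = 38360 C; n(e⁻) = 38360 / 96500 = 0.3975 mol
Cathode: Cd²⁺ + 2e⁻ → Cd → n(Cd) = 0.3975/2 = 0.1988 mol → 22.3 g
Anode: 2H₂O → O₂ + 4H⁺ + 4e⁻ → n(O₂) = 0.3975/4 = 0.09938 mol → 2.23 L

22.3 g Cd; 2.23 L O₂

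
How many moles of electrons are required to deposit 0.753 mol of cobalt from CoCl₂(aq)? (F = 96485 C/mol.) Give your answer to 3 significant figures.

1.51 mol

Co²⁺ + 2e⁻ → Co, so n(e⁻) = 2 × 0.753 = 1.506 mol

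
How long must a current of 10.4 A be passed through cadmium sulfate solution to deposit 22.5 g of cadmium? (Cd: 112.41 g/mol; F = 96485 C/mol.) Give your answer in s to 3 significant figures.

3710 s

n(Cd) = 22.5 / 112.41 = 0.2002 mol
Cd²⁺ + 2e⁻ → Cd, so n(e⁻) = 2 × 0.2002 = 0.4004 mol
Q = 0.4004 × 96485 = 38630 C
t = Q / I = 38630 / 10.4 = 3714 s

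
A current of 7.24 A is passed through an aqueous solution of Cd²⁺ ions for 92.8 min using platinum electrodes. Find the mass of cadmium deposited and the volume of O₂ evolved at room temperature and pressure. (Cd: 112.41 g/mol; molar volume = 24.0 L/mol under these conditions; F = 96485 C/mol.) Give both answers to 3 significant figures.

23.5 g Cd; 2.51 L O₂

Q = 7.24 × 5568 = 40310 C; n(e⁻) = 40310 / 96485 = 0.4178 mol
Cathode: Cd²⁺ + 2e⁻ → Cd → n(Cd) = 0.4178/2 = 0.2089 mol → 23.5 g
Anode: 2H₂O → O₂ + 4H⁺ + 4e⁻ → n(O₂) = 0.4178/4 = 0.1045 mol → 2.51 L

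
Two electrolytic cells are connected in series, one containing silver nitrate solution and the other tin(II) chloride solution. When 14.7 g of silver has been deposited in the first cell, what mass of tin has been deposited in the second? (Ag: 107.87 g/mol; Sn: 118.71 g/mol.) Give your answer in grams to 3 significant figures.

n(Ag) = 14.7 / 107.87 = 0.1363 mol
Ag⁺ + e⁻ → Ag, so n(e⁻) = 0.1363 mol
Since the cells are in series, n(e⁻) in the Sn cell is also 0.1363 mol.
Sn²⁺ + 2e⁻ → Sn, so n(Sn) = 0.1363 / 2 = 0.06815 mol
m(Sn) = 0.06815 × 118.71 = 8.09 g

8.09 g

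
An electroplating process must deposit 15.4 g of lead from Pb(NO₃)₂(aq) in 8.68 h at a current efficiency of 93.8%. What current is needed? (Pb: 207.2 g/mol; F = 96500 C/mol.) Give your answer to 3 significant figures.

0.489 A

n(Pb) = 15.4 / 207.2 = 0.07432 mol
Pb²⁺ + 2e⁻ → Pb, so n(e⁻) = 2 × 0.07432 = 0.1486 mol
Q = 0.1486 × 96500 / 0.938 = 15290 C
I = Q / t = 15290 / 31248 s = 0.489 A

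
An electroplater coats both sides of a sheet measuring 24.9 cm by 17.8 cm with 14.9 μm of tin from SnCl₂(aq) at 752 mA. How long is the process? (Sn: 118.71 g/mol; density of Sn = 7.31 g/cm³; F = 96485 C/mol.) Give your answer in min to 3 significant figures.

Plated area = 2 × 24.9 × 17.8 = 886.4 cm²
Volume = 886.4 × 14.9×10⁻⁴ cm = 1.321 cm³
m(Sn) = 1.321 × 7.31 = 9.657 g
n(Sn) = 9.657 / 118.71 = 0.08135 mol; n(e⁻) = 2 × 0.08135 = 0.1627 mol
Q = 0.1627 × 96485 = 15700 C
t = 15700 / 0.752 = 20880 s = 348 min

348 min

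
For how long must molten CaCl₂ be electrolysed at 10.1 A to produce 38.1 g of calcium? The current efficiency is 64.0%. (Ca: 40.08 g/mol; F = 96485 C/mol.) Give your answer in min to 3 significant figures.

n(Ca) = 38.1 / 40.08 = 0.9506 mol
Ca²⁺ + 2e⁻ → Ca, so n(e⁻) = 2 × 0.9506 = 1.901 mol
Q = 1.901 × 96485 / 0.640 = 2.866×10^5 C
t = Q / I = 2.866×10^5 / 10.1 = 28380 s = 473 min

473 min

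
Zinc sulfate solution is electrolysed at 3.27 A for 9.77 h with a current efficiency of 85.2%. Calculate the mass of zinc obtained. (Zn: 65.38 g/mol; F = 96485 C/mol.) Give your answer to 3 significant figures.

Q = 3.27 × 35172 = 1.150×10^5 C
n(e⁻) = 1.150×10^5 / 96485 = 1.192 mol
Zn²⁺ + 2e⁻ → Zn, so theoretical m(Zn) = 0.5960 × 65.38 = 38.97 g
Actual mass = 85.2% × 38.97 = 33.2 g

33.2 g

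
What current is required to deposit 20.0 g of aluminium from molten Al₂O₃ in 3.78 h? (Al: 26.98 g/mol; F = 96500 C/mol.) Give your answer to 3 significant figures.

n(Al) = 20.0 / 26.98 = 0.7413 mol
Al³⁺ + 3e⁻ → Al, so n(e⁻) = 3 × 0.7413 = 2.224 mol
Q = 2.224 × 96500 = 2.146×10^5 C
I = Q / t = 2.146×10^5 / 13608 s = 15.8 A

15.8 A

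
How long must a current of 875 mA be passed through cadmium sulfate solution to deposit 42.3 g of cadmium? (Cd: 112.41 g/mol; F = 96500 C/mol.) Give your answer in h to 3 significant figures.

n(Cd) = 42.3 / 112.41 = 0.3763 mol
Cd²⁺ + 2e⁻ → Cd, so n(e⁻) = 2 × 0.3763 = 0.7526 mol
Q = 0.7526 × 96500 = 72630 C
t = Q / I = 72630 / 0.875 = 83010 s = 23.1 h

23.1 h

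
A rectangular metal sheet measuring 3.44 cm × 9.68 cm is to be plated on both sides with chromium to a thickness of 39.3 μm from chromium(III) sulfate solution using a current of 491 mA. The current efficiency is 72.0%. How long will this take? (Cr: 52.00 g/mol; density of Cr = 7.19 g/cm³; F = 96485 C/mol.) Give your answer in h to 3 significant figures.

8.23 h

Plated area = 2 × 3.44 × 9.68 = 66.60 cm²
Volume = 66.60 × 39.3×10⁻⁴ cm = 0.2617 cm³
m(Cr) = 0.2617 × 7.19 = 1.882 g
n(Cr) = 1.882 / 52.00 = 0.03619 mol; n(e⁻) = 3 × 0.03619 = 0.1086 mol
Q = 0.1086 × 96485 / 0.720 = 14550 C
t = 14550 / 0.491 = 29630 s = 8.23 h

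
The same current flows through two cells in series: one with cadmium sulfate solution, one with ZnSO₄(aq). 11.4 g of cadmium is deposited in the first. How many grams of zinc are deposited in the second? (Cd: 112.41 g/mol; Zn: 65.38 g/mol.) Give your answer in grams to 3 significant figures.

6.63 g

n(Cd) = 11.4 / 112.41 = 0.1014 mol
Cd²⁺ + 2e⁻ → Cd, so n(e⁻) = 2 × 0.1014 = 0.2028 mol
In series, the same 0.2028 mol of electrons flows through the second cell.
Zn²⁺ + 2e⁻ → Zn, so n(Zn) = 0.2028 / 2 = 0.1014 mol
m(Zn) = 0.1014 × 65.38 = 6.63 g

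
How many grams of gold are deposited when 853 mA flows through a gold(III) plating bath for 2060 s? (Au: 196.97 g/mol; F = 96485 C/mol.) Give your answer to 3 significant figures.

Q = 0.853 A × 2060 s = 1757 C
n(e⁻) = 1757 / 96485 = 0.01821 mol
Au³⁺ + 3e⁻ → Au, so n(Au) = 0.01821 / 3 = 0.006070 mol
m = 0.006070 × 196.97 = 1.20 g

1.20 g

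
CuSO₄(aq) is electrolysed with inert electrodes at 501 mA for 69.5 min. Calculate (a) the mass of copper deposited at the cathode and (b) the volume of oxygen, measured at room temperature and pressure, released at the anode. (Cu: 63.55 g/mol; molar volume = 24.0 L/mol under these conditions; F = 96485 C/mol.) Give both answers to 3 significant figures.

0.688 g Cu; 0.130 L O₂

Q = 0.501 × 4170 = 2089 C; n(e⁻) = 2089 / 96485 = 0.02165 mol
Cathode: Cu²⁺ + 2e⁻ → Cu → n(Cu) = 0.02165/2 = 0.01083 mol → 0.688 g
Anode: 2H₂O → O₂ + 4H⁺ + 4e⁻ → n(O₂) = 0.02165/4 = 0.005413 mol → 0.130 L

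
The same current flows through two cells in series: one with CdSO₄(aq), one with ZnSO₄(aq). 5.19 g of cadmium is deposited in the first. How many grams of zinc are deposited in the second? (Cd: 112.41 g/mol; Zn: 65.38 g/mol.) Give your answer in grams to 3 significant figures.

n(Cd) = 5.19 / 112.41 = 0.04617 mol
Cd²⁺ + 2e⁻ → Cd, so n(e⁻) = 2 × 0.04617 = 0.09234 mol
Same current for the same time ⇒ same n(e⁻) = 0.09234 mol in both cells.
Zn²⁺ + 2e⁻ → Zn, so n(Zn) = 0.09234 / 2 = 0.04617 mol
m(Zn) = 0.04617 × 65.38 = 3.02 g

3.02 g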